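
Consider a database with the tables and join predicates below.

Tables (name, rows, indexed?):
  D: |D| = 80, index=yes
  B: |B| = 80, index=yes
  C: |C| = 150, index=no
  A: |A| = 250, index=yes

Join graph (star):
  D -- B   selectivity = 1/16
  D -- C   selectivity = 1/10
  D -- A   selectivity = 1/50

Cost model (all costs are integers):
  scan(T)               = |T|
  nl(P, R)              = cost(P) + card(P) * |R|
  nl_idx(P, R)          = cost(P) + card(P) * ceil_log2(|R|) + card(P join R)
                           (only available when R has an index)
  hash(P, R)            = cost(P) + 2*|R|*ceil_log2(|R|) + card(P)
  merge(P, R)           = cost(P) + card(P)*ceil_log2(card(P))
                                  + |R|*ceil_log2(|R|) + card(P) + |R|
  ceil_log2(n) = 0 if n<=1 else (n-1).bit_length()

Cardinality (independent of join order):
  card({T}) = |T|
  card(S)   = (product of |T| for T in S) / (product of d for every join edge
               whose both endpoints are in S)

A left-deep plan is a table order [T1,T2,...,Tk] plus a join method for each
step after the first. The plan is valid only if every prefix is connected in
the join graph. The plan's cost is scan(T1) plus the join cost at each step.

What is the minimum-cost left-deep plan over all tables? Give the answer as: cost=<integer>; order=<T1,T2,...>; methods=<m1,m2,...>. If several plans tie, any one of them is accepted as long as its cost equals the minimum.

cost=7040; order=D,A,B,C; methods=nl_idx,hash,hash

Selinger DP (subsets sized 1..n):
  {D}: scan cost=80, card=80
  {B}: scan cost=80, card=80
  {C}: scan cost=150, card=150
  {A}: scan cost=250, card=250
  {BD}: card=400; try (D,nl_idx)→1040, (B,nl_idx)→1040, (D,hash)→1280, (B,hash)→1280, (D,merge)→1360, (B,merge)→1360 …(+2); best=1040 via (D,nl_idx)
  {CD}: card=1200; try (D,hash)→1420, (C,merge)→2070, (D,merge)→2140, (D,nl_idx)→2400, (C,hash)→2560, (C,nl)→12080 …(+1); best=1420 via (D,hash)
  {AD}: card=400; try (A,nl_idx)→1120, (D,hash)→1620, (D,nl_idx)→2400, (A,merge)→2970, (D,merge)→3140, (A,hash)→4160 …(+2); best=1120 via (A,nl_idx)
  {BCD}: card=6000; try (B,hash)→3740, (C,hash)→3840, (C,merge)→6390, (B,nl_idx)→15820, (B,merge)→16460, (C,nl)→61040 …(+1); best=3740 via (B,hash)
  {ABD}: card=2000; try (B,hash)→2640, (A,hash)→5440, (B,merge)→5760, (B,nl_idx)→5920, (A,nl_idx)→6240, (A,merge)→7290 …(+2); best=2640 via (B,hash)
  {ACD}: card=6000; try (C,hash)→3920, (C,merge)→6470, (A,hash)→6620, (A,nl_idx)→17020, (A,merge)→18070, (C,nl)→61120 …(+1); best=3920 via (C,hash)
  {ABCD}: card=30000; try (C,hash)→7040, (B,hash)→11040, (A,hash)→13740, (C,merge)→27990, (B,nl_idx)→75920, (A,nl_idx)→81740 …(+5); best=7040 via (C,hash)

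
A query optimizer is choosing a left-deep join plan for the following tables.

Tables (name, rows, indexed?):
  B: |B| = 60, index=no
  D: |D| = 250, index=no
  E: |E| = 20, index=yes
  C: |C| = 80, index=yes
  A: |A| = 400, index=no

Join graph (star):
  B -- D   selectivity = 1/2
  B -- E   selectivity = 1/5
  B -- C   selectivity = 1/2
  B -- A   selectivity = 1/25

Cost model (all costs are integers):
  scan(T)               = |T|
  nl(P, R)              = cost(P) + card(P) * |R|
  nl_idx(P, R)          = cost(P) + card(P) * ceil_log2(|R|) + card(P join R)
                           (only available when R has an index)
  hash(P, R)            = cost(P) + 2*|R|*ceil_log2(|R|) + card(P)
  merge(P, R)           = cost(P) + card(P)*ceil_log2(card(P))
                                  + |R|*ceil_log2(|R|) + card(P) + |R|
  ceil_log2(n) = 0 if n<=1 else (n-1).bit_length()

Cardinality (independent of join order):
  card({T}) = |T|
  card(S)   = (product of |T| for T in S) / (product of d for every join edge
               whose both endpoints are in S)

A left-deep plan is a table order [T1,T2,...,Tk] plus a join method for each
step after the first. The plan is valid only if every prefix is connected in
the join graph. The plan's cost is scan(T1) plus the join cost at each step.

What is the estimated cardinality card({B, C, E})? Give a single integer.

Tables in S: B(60), C(80), E(20)
Edges inside S: B-E(d=5), B-C(d=2)
numerator = 60 * 80 * 20 = 96000
denominator = 5 * 2 = 10
card(S) = 96000 / 10 = 9600

9600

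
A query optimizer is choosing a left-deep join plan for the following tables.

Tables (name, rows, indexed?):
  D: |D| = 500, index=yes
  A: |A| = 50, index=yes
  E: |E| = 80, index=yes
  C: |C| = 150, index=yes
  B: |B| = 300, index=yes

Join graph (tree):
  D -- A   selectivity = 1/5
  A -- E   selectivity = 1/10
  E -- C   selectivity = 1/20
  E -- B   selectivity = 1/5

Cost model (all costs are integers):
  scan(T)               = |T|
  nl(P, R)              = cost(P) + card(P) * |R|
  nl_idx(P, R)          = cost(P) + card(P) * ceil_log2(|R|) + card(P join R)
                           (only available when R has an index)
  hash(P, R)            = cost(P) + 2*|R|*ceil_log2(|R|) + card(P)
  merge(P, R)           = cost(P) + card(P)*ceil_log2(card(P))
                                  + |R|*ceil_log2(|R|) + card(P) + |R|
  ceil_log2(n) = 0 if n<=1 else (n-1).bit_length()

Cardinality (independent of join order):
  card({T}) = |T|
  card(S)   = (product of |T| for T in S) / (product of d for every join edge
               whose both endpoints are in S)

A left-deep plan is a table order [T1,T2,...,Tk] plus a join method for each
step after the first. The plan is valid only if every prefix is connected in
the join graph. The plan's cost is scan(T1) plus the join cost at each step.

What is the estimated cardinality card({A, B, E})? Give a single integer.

Tables in S: A(50), B(300), E(80)
Edges inside S: A-E(d=10), E-B(d=5)
numerator = 50 * 300 * 80 = 1200000
denominator = 10 * 5 = 50
card(S) = 1200000 / 50 = 24000

24000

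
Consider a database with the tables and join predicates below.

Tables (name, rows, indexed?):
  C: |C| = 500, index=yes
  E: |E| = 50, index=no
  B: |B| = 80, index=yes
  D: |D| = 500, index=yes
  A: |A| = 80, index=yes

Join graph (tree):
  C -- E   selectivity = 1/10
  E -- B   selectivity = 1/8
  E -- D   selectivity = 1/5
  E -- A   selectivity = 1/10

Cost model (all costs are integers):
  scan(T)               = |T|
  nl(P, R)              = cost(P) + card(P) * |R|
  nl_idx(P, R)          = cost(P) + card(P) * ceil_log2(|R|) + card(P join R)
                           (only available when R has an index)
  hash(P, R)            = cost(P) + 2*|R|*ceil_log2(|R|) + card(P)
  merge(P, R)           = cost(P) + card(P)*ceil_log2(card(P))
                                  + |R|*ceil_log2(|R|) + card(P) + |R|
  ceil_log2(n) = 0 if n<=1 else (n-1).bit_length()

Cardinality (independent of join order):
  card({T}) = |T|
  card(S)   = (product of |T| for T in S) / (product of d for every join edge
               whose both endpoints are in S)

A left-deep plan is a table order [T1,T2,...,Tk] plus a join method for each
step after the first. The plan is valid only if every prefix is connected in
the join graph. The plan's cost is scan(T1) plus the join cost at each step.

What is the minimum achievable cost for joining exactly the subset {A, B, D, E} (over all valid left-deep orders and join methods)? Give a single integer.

Selinger DP over subsets of {A,B,D,E}:
  {E}: scan cost=50, card=50
  {B}: scan cost=80, card=80
  {D}: scan cost=500, card=500
  {A}: scan cost=80, card=80
  {BE}: card=500; try (E,hash)→760, (B,nl_idx)→900, (B,merge)→1040, (E,merge)→1070, (B,hash)→1220, (B,nl)→4050 …(+1); best=760 via (E,hash)
  {DE}: card=5000; try (E,hash)→1600, (D,merge)→5400, (D,nl_idx)→5500, (E,merge)→5850, (D,hash)→9100, (D,nl)→25050 …(+1); best=1600 via (E,hash)
  {AE}: card=400; try (E,hash)→760, (A,nl_idx)→800, (A,merge)→1040, (E,merge)→1070, (A,hash)→1220, (A,nl)→4050 …(+1); best=760 via (E,hash)
  {BDE}: card=50000; try (B,hash)→7720, (D,hash)→10260, (D,merge)→10760, (D,nl_idx)→55260, (B,merge)→72240, (B,nl_idx)→86600 …(+2); best=7720 via (B,hash)
  {ABE}: card=4000; try (B,hash)→2280, (A,hash)→2380, (B,merge)→5400, (A,merge)→6400, (B,nl_idx)→7560, (A,nl_idx)→8260 …(+2); best=2280 via (B,hash)
  {ADE}: card=40000; try (A,hash)→7720, (D,merge)→9760, (D,hash)→10160, (D,nl_idx)→44360, (A,merge)→72240, (A,nl_idx)→76600 …(+2); best=7720 via (A,hash)
  {ABDE}: card=400000; try (D,hash)→15280, (B,hash)→48840, (A,hash)→58840, (D,merge)→59280, (D,nl_idx)→438280, (B,nl_idx)→687720 …(+6); best=15280 via (D,hash)

15280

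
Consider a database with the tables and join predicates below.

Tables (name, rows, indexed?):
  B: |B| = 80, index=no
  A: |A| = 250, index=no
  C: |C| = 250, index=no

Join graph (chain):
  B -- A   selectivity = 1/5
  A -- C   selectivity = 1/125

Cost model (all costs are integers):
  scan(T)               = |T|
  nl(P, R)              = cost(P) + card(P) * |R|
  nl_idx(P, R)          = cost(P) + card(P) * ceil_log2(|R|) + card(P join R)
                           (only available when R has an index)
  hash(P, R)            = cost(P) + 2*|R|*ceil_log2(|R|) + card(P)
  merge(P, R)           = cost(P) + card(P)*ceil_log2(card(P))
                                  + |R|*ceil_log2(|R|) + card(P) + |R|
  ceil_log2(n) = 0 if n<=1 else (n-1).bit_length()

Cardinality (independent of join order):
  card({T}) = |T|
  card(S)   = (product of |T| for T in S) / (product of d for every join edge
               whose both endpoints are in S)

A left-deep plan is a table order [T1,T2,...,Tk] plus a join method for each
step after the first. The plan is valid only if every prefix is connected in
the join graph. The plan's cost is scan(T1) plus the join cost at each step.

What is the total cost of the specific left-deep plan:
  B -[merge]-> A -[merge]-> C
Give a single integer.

step 1: scan B: cost=80, card=80
step 2: join A via merge
    card(P join A) = 80*250/(5) = 4000
    cost = 80 + 80*7 + 250*8 + 80 + 250 = 2970
step 3: join C via merge
    card(P join C) = 4000*250/(125) = 8000
    cost = 2970 + 4000*12 + 250*8 + 4000 + 250 = 57220

57220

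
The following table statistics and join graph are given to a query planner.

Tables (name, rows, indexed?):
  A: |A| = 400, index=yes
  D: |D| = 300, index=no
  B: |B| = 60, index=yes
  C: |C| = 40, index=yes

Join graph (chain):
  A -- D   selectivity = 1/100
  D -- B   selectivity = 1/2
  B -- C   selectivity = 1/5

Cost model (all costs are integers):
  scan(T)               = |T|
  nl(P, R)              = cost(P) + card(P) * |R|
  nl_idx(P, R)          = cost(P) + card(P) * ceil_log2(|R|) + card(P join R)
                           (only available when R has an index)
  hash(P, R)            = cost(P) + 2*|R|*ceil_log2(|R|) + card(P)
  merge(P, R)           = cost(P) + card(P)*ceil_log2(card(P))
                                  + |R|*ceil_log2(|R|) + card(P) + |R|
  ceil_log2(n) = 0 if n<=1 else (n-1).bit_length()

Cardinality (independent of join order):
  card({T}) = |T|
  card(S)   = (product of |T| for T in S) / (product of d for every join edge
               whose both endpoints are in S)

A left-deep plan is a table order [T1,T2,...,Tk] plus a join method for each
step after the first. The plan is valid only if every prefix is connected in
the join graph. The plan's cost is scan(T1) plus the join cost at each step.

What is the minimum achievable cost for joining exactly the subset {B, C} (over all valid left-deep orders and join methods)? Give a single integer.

600

Selinger DP over subsets of {B,C}:
  {B}: scan cost=60, card=60
  {C}: scan cost=40, card=40
  {BC}: card=480; try (C,hash)→600, (B,merge)→740, (C,merge)→760, (B,nl_idx)→760, (B,hash)→800, (C,nl_idx)→900 …(+2); best=600 via (C,hash)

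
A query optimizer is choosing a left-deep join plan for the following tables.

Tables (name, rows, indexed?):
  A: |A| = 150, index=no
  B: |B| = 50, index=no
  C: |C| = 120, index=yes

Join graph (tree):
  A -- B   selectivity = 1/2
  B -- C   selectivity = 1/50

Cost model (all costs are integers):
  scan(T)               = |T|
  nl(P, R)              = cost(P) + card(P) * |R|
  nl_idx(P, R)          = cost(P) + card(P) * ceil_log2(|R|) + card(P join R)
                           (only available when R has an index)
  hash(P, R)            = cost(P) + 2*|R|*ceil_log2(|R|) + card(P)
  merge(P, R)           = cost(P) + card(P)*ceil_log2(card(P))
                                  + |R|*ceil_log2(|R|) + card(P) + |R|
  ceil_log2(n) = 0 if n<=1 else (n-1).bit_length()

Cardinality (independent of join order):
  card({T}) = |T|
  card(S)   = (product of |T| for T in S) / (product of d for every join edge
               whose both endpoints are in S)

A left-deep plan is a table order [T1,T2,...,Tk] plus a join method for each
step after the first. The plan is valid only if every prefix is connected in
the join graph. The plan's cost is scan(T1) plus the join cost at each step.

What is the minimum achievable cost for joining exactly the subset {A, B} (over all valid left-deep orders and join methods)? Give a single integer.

900

Selinger DP over subsets of {A,B}:
  {A}: scan cost=150, card=150
  {B}: scan cost=50, card=50
  {AB}: card=3750; try (B,hash)→900, (A,merge)→1750, (B,merge)→1850, (A,hash)→2500, (A,nl)→7550, (B,nl)→7650; best=900 via (B,hash)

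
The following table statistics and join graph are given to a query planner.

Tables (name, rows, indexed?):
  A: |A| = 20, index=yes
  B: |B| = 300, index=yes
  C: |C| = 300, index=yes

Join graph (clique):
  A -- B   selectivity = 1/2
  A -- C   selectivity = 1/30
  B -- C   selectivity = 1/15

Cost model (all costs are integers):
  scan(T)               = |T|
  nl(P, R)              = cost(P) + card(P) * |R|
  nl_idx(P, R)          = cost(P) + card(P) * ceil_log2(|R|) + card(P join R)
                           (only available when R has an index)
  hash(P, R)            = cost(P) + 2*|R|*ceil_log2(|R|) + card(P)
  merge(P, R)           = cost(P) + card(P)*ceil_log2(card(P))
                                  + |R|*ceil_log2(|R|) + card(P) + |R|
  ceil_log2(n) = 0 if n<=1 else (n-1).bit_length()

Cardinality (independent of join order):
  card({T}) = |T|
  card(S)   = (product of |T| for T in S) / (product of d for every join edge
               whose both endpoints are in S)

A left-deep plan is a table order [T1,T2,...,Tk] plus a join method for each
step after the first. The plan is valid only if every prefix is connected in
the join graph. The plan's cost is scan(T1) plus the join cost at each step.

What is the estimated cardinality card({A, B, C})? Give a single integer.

2000

Tables in S: A(20), B(300), C(300)
Edges inside S: A-B(d=2), A-C(d=30), B-C(d=15)
numerator = 20 * 300 * 300 = 1800000
denominator = 2 * 30 * 15 = 900
card(S) = 1800000 / 900 = 2000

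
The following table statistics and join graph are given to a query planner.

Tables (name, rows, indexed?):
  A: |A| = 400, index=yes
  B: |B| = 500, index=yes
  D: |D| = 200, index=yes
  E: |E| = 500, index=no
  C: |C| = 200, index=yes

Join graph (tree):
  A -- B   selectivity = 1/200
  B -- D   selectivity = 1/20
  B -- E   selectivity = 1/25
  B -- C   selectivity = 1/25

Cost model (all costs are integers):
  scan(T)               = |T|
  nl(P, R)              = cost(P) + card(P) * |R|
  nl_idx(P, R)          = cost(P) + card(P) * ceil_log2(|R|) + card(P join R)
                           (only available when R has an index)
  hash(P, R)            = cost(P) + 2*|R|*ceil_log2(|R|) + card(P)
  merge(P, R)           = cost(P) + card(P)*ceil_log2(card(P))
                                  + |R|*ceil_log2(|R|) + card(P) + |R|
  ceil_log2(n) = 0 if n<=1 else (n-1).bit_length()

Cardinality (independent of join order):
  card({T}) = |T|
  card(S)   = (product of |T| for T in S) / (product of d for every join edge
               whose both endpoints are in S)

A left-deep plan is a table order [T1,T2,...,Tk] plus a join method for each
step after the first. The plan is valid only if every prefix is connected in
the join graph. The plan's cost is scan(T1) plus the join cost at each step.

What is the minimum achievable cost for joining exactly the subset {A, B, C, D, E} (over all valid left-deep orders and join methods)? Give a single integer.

109400

Selinger DP over subsets of {A,B,C,D,E}:
  {A}: scan cost=400, card=400
  {B}: scan cost=500, card=500
  {D}: scan cost=200, card=200
  {E}: scan cost=500, card=500
  {C}: scan cost=200, card=200
  {AB}: card=1000; try (B,nl_idx)→5000, (A,nl_idx)→6000, (A,hash)→8200, (B,merge)→9400, (A,merge)→9500, (B,hash)→9800 …(+2); best=5000 via (B,nl_idx)
  {BD}: card=5000; try (D,hash)→4200, (B,merge)→7000, (B,nl_idx)→7000, (D,merge)→7300, (B,hash)→9400, (D,nl_idx)→9500 …(+2); best=4200 via (D,hash)
  {BE}: card=10000; try (E,hash)→10000, (B,hash)→10000, (E,merge)→10500, (B,merge)→10500, (B,nl_idx)→15000, (E,nl)→250500 …(+1); best=10000 via (E,hash)
  {BC}: card=4000; try (C,hash)→4200, (B,nl_idx)→6000, (B,merge)→7000, (C,merge)→7300, (C,nl_idx)→8500, (B,hash)→9400 …(+2); best=4200 via (C,hash)
  {ABD}: card=10000; try (D,hash)→9200, (A,hash)→16400, (D,merge)→17800, (D,nl_idx)→23000, (A,nl_idx)→59200, (A,merge)→78200 …(+2); best=9200 via (D,hash)
  {ABE}: card=20000; try (E,hash)→15000, (E,merge)→21000, (A,hash)→27200, (A,nl_idx)→120000, (A,merge)→164000, (E,nl)→505000 …(+1); best=15000 via (E,hash)
  {ABC}: card=8000; try (C,hash)→9200, (A,hash)→15400, (C,merge)→17800, (C,nl_idx)→21000, (A,nl_idx)→48200, (A,merge)→60200 …(+2); best=9200 via (C,hash)
  {BDE}: card=100000; try (E,hash)→18200, (D,hash)→23200, (E,merge)→79200, (D,merge)→161800, (D,nl_idx)→190000, (D,nl)→2010000 …(+1); best=18200 via (E,hash)
  {BCD}: card=40000; try (D,hash)→11400, (C,hash)→12400, (D,merge)→58000, (C,merge)→76000, (D,nl_idx)→76200, (C,nl_idx)→84200 …(+2); best=11400 via (D,hash)
  {BCE}: card=80000; try (E,hash)→17200, (C,hash)→23200, (E,merge)→61200, (C,merge)→161800, (C,nl_idx)→170000, (E,nl)→2004200 …(+1); best=17200 via (E,hash)
  {ABDE}: card=200000; try (E,hash)→28200, (D,hash)→38200, (A,hash)→125400, (E,merge)→164200, (D,merge)→336800, (D,nl_idx)→375000 …(+5); best=28200 via (E,hash)
  {ABCD}: card=80000; try (D,hash)→20400, (C,hash)→22400, (A,hash)→58600, (D,merge)→123000, (D,nl_idx)→153200, (C,merge)→161000 …(+6); best=20400 via (D,hash)
  {ABCE}: card=160000; try (E,hash)→26200, (C,hash)→38200, (A,hash)→104400, (E,merge)→126200, (C,nl_idx)→335000, (C,merge)→336800 …(+5); best=26200 via (E,hash)
  {BCDE}: card=800000; try (E,hash)→60400, (D,hash)→100400, (C,hash)→121400, (E,merge)→696400, (D,nl_idx)→1457200, (D,merge)→1459000 …(+5); best=60400 via (E,hash)
  {ABCDE}: card=1600000; try (E,hash)→109400, (D,hash)→189400, (C,hash)→231400, (A,hash)→867600, (E,merge)→1465400, (D,nl_idx)→2906200 …(+9); best=109400 via (E,hash)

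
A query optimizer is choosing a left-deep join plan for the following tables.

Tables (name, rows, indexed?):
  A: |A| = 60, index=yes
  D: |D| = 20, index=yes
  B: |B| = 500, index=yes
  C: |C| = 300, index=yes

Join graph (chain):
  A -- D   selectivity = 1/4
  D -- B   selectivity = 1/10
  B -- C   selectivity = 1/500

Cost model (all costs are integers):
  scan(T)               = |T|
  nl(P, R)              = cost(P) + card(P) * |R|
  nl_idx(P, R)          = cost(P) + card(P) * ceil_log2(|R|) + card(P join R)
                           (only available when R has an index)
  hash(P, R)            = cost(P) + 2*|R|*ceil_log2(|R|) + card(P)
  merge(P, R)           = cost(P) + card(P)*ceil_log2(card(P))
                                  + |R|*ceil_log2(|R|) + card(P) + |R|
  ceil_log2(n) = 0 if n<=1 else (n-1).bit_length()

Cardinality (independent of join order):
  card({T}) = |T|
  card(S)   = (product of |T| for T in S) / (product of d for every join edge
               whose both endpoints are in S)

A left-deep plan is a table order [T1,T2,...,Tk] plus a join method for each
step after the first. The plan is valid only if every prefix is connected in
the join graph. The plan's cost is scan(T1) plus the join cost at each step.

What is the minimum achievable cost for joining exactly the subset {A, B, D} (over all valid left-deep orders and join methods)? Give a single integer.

Selinger DP over subsets of {A,B,D}:
  {A}: scan cost=60, card=60
  {D}: scan cost=20, card=20
  {B}: scan cost=500, card=500
  {AD}: card=300; try (D,hash)→320, (A,nl_idx)→440, (A,merge)→560, (D,merge)→600, (D,nl_idx)→660, (A,hash)→760 …(+2); best=320 via (D,hash)
  {BD}: card=1000; try (D,hash)→1200, (B,nl_idx)→1200, (D,nl_idx)→4000, (B,merge)→5140, (D,merge)→5620, (B,hash)→9040 …(+2); best=1200 via (D,hash)
  {ABD}: card=15000; try (A,hash)→2920, (B,merge)→8320, (B,hash)→9620, (A,merge)→12620, (B,nl_idx)→18020, (A,nl_idx)→22200 …(+2); best=2920 via (A,hash)

2920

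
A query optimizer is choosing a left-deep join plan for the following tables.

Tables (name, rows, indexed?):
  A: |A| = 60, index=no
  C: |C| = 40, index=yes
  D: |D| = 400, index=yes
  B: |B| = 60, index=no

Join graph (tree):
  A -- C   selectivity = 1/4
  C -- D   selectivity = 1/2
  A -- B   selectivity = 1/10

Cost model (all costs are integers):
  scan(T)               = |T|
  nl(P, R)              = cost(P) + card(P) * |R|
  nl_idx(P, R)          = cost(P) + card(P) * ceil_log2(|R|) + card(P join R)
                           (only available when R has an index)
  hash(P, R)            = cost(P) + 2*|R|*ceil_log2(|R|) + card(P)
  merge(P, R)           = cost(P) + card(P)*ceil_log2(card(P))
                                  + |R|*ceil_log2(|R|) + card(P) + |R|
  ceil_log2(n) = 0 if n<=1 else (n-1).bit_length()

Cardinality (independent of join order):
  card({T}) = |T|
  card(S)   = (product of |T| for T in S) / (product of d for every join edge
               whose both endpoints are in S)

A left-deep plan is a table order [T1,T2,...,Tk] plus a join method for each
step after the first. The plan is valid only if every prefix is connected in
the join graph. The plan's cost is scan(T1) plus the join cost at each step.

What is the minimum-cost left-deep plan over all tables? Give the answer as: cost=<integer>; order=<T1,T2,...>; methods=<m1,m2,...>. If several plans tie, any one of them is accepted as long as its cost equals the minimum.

cost=12480; order=A,B,C,D; methods=hash,hash,hash

Selinger DP (subsets sized 1..n):
  {A}: scan cost=60, card=60
  {C}: scan cost=40, card=40
  {D}: scan cost=400, card=400
  {B}: scan cost=60, card=60
  {AC}: card=600; try (C,hash)→600, (A,merge)→740, (C,merge)→760, (A,hash)→800, (C,nl_idx)→1020, (A,nl)→2440 …(+1); best=600 via (C,hash)
  {AB}: card=360; try (B,hash)→840, (A,hash)→840, (B,merge)→900, (A,merge)→900, (B,nl)→3660, (A,nl)→3660; best=840 via (B,hash)
  {CD}: card=8000; try (C,hash)→1280, (D,merge)→4320, (C,merge)→4680, (D,hash)→7280, (D,nl_idx)→8400, (C,nl_idx)→10800 …(+2); best=1280 via (C,hash)
  {ACD}: card=120000; try (D,hash)→8400, (A,hash)→10000, (D,merge)→11200, (A,merge)→113700, (D,nl_idx)→126000, (D,nl)→240600 …(+1); best=8400 via (D,hash)
  {ABC}: card=3600; try (C,hash)→1680, (B,hash)→1920, (C,merge)→4720, (C,nl_idx)→6600, (B,merge)→7620, (C,nl)→15240 …(+1); best=1680 via (C,hash)
  {ABCD}: card=720000; try (D,hash)→12480, (D,merge)→52480, (B,hash)→129120, (D,nl_idx)→754080, (D,nl)→1441680, (B,merge)→2168820 …(+1); best=12480 via (D,hash)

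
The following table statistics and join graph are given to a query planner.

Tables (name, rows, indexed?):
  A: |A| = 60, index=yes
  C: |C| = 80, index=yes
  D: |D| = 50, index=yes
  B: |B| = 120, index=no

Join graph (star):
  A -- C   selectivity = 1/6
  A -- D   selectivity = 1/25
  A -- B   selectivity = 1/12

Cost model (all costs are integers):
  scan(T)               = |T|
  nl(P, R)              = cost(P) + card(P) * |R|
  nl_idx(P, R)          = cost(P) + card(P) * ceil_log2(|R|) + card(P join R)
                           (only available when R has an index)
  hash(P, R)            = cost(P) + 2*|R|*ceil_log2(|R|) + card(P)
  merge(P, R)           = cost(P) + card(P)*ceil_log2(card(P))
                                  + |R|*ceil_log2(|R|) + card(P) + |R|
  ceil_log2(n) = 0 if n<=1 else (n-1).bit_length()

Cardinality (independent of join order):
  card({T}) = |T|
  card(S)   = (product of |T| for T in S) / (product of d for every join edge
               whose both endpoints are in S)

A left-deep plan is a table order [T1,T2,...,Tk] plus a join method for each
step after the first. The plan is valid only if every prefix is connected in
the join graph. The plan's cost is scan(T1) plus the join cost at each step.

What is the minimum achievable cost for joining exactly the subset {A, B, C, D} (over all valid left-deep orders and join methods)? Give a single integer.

4480

Selinger DP over subsets of {A,B,C,D}:
  {A}: scan cost=60, card=60
  {C}: scan cost=80, card=80
  {D}: scan cost=50, card=50
  {B}: scan cost=120, card=120
  {AC}: card=800; try (A,hash)→880, (C,merge)→1120, (A,merge)→1140, (C,hash)→1240, (C,nl_idx)→1280, (A,nl_idx)→1360 …(+2); best=880 via (A,hash)
  {AD}: card=120; try (A,nl_idx)→470, (D,nl_idx)→540, (D,hash)→720, (A,hash)→820, (A,merge)→820, (D,merge)→830 …(+2); best=470 via (A,nl_idx)
  {AB}: card=600; try (A,hash)→960, (B,merge)→1440, (A,nl_idx)→1440, (A,merge)→1500, (B,hash)→1800, (B,nl)→7260 …(+1); best=960 via (A,hash)
  {ACD}: card=1600; try (C,hash)→1710, (C,merge)→2070, (D,hash)→2280, (C,nl_idx)→2910, (D,nl_idx)→7280, (D,merge)→10030 …(+2); best=1710 via (C,hash)
  {ABC}: card=8000; try (C,hash)→2680, (B,hash)→3360, (C,merge)→8200, (B,merge)→10640, (C,nl_idx)→13160, (C,nl)→48960 …(+1); best=2680 via (C,hash)
  {ABD}: card=1200; try (D,hash)→2160, (B,hash)→2270, (B,merge)→2390, (D,nl_idx)→5760, (D,merge)→7910, (B,nl)→14870 …(+1); best=2160 via (D,hash)
  {ABCD}: card=16000; try (C,hash)→4480, (B,hash)→4990, (D,hash)→11280, (C,merge)→17200, (B,merge)→21870, (C,nl_idx)→26560 …(+5); best=4480 via (C,hash)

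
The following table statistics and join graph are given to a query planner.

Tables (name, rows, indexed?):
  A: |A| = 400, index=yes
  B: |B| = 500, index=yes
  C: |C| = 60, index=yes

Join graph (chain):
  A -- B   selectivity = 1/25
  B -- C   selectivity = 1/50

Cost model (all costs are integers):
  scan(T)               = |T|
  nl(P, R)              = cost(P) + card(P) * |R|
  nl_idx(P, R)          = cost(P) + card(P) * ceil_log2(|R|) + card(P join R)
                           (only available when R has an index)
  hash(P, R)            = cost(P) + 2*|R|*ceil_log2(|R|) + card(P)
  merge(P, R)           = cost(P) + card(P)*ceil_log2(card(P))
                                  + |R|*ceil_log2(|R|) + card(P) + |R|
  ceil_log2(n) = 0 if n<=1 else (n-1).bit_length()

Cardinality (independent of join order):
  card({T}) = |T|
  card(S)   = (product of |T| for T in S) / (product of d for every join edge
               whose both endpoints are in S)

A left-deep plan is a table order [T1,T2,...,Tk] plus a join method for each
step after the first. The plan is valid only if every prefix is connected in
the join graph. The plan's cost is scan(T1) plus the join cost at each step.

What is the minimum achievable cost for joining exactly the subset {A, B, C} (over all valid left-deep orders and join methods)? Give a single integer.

9000

Selinger DP over subsets of {A,B,C}:
  {A}: scan cost=400, card=400
  {B}: scan cost=500, card=500
  {C}: scan cost=60, card=60
  {AB}: card=8000; try (A,hash)→8200, (B,merge)→9400, (A,merge)→9500, (B,hash)→9800, (B,nl_idx)→12000, (A,nl_idx)→13000 …(+2); best=8200 via (A,hash)
  {BC}: card=600; try (B,nl_idx)→1200, (C,hash)→1720, (C,nl_idx)→4100, (B,merge)→5480, (C,merge)→5920, (B,hash)→9120 …(+2); best=1200 via (B,nl_idx)
  {ABC}: card=9600; try (A,hash)→9000, (A,merge)→11800, (A,nl_idx)→16200, (C,hash)→16920, (C,nl_idx)→65800, (C,merge)→120620 …(+2); best=9000 via (A,hash)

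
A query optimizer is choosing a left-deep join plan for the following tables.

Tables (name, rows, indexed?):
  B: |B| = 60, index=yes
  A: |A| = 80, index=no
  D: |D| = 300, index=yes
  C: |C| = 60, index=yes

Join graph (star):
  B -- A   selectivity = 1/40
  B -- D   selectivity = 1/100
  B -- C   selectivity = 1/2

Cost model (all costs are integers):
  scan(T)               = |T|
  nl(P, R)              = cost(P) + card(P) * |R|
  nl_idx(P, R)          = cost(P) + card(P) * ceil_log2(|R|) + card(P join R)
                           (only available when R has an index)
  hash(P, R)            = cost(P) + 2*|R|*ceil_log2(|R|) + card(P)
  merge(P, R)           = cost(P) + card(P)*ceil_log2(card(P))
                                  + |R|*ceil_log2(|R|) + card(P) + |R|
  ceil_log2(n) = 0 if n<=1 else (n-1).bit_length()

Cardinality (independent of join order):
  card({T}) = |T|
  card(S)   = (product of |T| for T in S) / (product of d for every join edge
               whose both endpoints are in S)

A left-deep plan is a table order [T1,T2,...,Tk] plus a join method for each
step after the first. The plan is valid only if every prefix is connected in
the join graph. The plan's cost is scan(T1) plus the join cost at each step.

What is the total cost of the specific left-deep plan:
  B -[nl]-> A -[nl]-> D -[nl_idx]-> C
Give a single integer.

step 1: scan B: cost=60, card=60
step 2: join A via nl
    card(P join A) = 60*80/(40) = 120
    cost = 60 + 60*80 = 4860
step 3: join D via nl
    card(P join D) = 120*300/(100) = 360
    cost = 4860 + 120*300 = 40860
step 4: join C via nl_idx
    card(P join C) = 360*60/(2) = 10800
    cost = 40860 + 360*6 + 10800 = 53820

53820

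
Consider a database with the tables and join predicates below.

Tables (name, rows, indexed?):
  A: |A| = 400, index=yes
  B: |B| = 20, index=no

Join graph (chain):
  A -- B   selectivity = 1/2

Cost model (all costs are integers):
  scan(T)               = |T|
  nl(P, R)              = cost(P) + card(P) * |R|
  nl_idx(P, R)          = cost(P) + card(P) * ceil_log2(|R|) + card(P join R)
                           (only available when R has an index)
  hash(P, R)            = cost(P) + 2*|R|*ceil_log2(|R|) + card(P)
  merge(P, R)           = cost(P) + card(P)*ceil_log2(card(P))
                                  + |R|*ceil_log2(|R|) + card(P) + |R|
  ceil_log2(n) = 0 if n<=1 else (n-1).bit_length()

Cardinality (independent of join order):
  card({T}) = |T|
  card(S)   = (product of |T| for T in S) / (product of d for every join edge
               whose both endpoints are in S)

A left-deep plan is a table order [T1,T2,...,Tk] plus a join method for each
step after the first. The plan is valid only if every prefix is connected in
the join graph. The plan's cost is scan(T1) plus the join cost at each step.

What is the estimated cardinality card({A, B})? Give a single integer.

Tables in S: A(400), B(20)
Edges inside S: A-B(d=2)
numerator = 400 * 20 = 8000
denominator = 2 = 2
card(S) = 8000 / 2 = 4000

4000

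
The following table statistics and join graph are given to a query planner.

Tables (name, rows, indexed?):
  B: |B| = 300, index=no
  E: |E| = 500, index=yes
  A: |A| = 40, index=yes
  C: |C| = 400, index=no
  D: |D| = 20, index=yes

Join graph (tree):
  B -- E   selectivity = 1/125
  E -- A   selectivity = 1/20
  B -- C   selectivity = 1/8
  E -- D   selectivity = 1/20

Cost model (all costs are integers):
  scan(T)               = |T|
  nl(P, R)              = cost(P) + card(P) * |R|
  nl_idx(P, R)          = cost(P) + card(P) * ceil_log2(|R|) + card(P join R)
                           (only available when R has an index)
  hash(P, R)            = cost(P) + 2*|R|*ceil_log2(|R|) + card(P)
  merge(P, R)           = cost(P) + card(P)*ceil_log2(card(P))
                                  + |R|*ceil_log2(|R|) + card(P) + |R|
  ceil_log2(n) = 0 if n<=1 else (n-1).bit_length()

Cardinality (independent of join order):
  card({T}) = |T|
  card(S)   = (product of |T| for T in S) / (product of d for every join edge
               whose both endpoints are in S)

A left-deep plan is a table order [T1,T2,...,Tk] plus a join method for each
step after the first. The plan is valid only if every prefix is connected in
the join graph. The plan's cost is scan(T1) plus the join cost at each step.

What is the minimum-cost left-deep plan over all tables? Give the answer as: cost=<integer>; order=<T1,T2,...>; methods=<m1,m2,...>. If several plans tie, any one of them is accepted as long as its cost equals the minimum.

cost=16880; order=B,E,D,A,C; methods=nl_idx,hash,hash,hash

Selinger DP (subsets sized 1..n):
  {B}: scan cost=300, card=300
  {E}: scan cost=500, card=500
  {A}: scan cost=40, card=40
  {C}: scan cost=400, card=400
  {D}: scan cost=20, card=20
  {BE}: card=1200; try (E,nl_idx)→4200, (B,hash)→6400, (E,merge)→8300, (B,merge)→8500, (E,hash)→9600, (E,nl)→150300 …(+1); best=4200 via (E,nl_idx)
  {BC}: card=15000; try (B,hash)→6200, (C,merge)→7300, (B,merge)→7400, (C,hash)→7800, (C,nl)→120300, (B,nl)→120400; best=6200 via (B,hash)
  {AE}: card=1000; try (E,nl_idx)→1400, (A,hash)→1480, (A,nl_idx)→4500, (E,merge)→5320, (A,merge)→5780, (E,hash)→9080 …(+2); best=1400 via (E,nl_idx)
  {DE}: card=500; try (E,nl_idx)→700, (D,hash)→1200, (D,nl_idx)→3500, (E,merge)→5140, (D,merge)→5620, (E,hash)→9040 …(+2); best=700 via (E,nl_idx)
  {ABE}: card=2400; try (A,hash)→5880, (B,hash)→7800, (A,nl_idx)→13800, (B,merge)→15400, (A,merge)→18880, (A,nl)→52200 …(+1); best=5880 via (A,hash)
  {BCE}: card=60000; try (C,hash)→12600, (C,merge)→22600, (E,hash)→30200, (E,nl_idx)→201200, (E,merge)→236200, (C,nl)→484200 …(+1); best=12600 via (C,hash)
  {BDE}: card=1200; try (D,hash)→5600, (B,hash)→6600, (B,merge)→8700, (D,nl_idx)→11400, (D,merge)→18720, (D,nl)→28200 …(+1); best=5600 via (D,hash)
  {ADE}: card=1000; try (A,hash)→1680, (D,hash)→2600, (A,nl_idx)→4700, (A,merge)→5980, (D,nl_idx)→7400, (D,merge)→12520 …(+2); best=1680 via (A,hash)
  {ABCE}: card=120000; try (C,hash)→15480, (C,merge)→41080, (A,hash)→73080, (A,nl_idx)→492600, (C,nl)→965880, (A,merge)→1032880 …(+1); best=15480 via (C,hash)
  {ABDE}: card=2400; try (A,hash)→7280, (B,hash)→8080, (D,hash)→8480, (A,nl_idx)→15200, (B,merge)→15680, (D,nl_idx)→20280 …(+5); best=7280 via (A,hash)
  {BCDE}: card=60000; try (C,hash)→14000, (C,merge)→24000, (D,hash)→72800, (D,nl_idx)→372600, (C,nl)→485600, (D,merge)→1032720 …(+1); best=14000 via (C,hash)
  {ABCDE}: card=120000; try (C,hash)→16880, (C,merge)→42480, (A,hash)→74480, (D,hash)→135680, (A,nl_idx)→494000, (D,nl_idx)→735480 …(+5); best=16880 via (C,hash)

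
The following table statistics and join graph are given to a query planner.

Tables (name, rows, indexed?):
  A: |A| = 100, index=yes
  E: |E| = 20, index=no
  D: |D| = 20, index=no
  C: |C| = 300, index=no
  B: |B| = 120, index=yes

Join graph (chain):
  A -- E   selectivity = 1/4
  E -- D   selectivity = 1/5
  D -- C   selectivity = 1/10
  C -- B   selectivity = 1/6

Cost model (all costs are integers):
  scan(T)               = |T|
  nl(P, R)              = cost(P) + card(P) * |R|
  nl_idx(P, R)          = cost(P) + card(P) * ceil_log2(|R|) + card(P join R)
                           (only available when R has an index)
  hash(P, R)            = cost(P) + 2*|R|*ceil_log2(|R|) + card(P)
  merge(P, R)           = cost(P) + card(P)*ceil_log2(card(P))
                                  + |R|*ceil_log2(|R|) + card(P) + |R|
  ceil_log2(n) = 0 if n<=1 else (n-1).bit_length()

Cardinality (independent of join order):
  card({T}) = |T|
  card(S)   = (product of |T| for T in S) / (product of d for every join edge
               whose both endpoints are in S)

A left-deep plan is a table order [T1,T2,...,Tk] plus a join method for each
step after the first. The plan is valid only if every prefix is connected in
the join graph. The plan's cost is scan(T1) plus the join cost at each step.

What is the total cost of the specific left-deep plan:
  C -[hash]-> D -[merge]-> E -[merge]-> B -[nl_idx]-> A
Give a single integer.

1575680

step 1: scan C: cost=300, card=300
step 2: join D via hash
    card(P join D) = 300*20/(10) = 600
    cost = 300 + 2*20*5 + 300 = 800
step 3: join E via merge
    card(P join E) = 600*20/(5) = 2400
    cost = 800 + 600*10 + 20*5 + 600 + 20 = 7520
step 4: join B via merge
    card(P join B) = 2400*120/(6) = 48000
    cost = 7520 + 2400*12 + 120*7 + 2400 + 120 = 39680
step 5: join A via nl_idx
    card(P join A) = 48000*100/(4) = 1200000
    cost = 39680 + 48000*7 + 1200000 = 1575680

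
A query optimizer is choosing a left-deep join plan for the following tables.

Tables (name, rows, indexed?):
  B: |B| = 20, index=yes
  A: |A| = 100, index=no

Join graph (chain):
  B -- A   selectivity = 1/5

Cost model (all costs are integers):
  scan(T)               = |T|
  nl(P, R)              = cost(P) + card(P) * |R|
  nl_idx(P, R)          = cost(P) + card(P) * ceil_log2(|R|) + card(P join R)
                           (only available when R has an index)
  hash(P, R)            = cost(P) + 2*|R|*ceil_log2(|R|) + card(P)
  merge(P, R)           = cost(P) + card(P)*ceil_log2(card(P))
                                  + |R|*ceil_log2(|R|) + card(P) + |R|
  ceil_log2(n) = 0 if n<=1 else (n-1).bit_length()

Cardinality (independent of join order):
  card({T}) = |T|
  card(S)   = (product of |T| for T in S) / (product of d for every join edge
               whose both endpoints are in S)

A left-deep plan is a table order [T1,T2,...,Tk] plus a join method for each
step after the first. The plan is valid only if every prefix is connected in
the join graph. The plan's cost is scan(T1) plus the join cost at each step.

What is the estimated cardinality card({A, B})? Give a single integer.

400

Tables in S: A(100), B(20)
Edges inside S: B-A(d=5)
numerator = 100 * 20 = 2000
denominator = 5 = 5
card(S) = 2000 / 5 = 400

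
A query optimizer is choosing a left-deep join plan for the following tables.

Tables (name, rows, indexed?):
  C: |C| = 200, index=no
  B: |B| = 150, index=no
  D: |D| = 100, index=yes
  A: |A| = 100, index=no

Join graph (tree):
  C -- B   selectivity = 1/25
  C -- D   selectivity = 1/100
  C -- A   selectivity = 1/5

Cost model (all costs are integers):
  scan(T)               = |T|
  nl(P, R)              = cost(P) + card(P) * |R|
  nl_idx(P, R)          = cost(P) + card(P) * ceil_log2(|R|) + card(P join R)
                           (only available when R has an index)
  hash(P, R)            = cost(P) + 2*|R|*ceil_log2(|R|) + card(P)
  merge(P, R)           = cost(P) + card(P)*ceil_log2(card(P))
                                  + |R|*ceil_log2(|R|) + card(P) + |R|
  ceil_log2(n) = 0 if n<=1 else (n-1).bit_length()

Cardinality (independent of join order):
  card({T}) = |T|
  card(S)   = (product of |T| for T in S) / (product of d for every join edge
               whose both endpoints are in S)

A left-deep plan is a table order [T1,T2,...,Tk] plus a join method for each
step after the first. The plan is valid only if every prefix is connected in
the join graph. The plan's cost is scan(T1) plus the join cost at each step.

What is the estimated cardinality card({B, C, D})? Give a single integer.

Tables in S: B(150), C(200), D(100)
Edges inside S: C-B(d=25), C-D(d=100)
numerator = 150 * 200 * 100 = 3000000
denominator = 25 * 100 = 2500
card(S) = 3000000 / 2500 = 1200

1200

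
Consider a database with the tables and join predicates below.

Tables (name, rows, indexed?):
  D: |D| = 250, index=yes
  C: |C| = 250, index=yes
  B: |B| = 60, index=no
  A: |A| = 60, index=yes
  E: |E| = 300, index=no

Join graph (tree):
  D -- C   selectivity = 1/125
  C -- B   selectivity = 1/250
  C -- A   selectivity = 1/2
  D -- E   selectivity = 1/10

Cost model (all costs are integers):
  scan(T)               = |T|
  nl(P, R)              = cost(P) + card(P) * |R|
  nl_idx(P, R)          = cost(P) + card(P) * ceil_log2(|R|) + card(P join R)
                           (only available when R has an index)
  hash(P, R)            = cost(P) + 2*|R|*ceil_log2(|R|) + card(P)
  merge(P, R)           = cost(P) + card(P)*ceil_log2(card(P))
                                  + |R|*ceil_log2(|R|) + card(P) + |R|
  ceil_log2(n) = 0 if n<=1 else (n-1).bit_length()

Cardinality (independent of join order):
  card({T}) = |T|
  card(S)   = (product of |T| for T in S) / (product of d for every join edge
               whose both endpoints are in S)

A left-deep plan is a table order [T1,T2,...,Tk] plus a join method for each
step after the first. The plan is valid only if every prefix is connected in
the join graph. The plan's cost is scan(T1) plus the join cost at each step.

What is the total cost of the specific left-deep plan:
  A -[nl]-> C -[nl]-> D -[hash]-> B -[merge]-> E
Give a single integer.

step 1: scan A: cost=60, card=60
step 2: join C via nl
    card(P join C) = 60*250/(2) = 7500
    cost = 60 + 60*250 = 15060
step 3: join D via nl
    card(P join D) = 7500*250/(125) = 15000
    cost = 15060 + 7500*250 = 1890060
step 4: join B via hash
    card(P join B) = 15000*60/(250) = 3600
    cost = 1890060 + 2*60*6 + 15000 = 1905780
step 5: join E via merge
    card(P join E) = 3600*300/(10) = 108000
    cost = 1905780 + 3600*12 + 300*9 + 3600 + 300 = 1955580

1955580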